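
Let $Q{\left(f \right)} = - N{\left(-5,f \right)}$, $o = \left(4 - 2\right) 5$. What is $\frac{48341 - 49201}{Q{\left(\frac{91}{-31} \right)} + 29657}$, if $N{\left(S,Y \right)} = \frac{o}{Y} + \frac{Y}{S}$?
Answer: $- \frac{6065150}{209175877} \approx -0.028995$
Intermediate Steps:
$o = 10$ ($o = 2 \cdot 5 = 10$)
$N{\left(S,Y \right)} = \frac{10}{Y} + \frac{Y}{S}$
$Q{\left(f \right)} = - \frac{10}{f} + \frac{f}{5}$ ($Q{\left(f \right)} = - (\frac{10}{f} + \frac{f}{-5}) = - (\frac{10}{f} + f \left(- \frac{1}{5}\right)) = - (\frac{10}{f} - \frac{f}{5}) = - \frac{10}{f} + \frac{f}{5}$)
$\frac{48341 - 49201}{Q{\left(\frac{91}{-31} \right)} + 29657} = \frac{48341 - 49201}{\left(- \frac{10}{91 \frac{1}{-31}} + \frac{91 \frac{1}{-31}}{5}\right) + 29657} = - \frac{860}{\left(- \frac{10}{91 \left(- \frac{1}{31}\right)} + \frac{91 \left(- \frac{1}{31}\right)}{5}\right) + 29657} = - \frac{860}{\left(- \frac{10}{- \frac{91}{31}} + \frac{1}{5} \left(- \frac{91}{31}\right)\right) + 29657} = - \frac{860}{\left(\left(-10\right) \left(- \frac{31}{91}\right) - \frac{91}{155}\right) + 29657} = - \frac{860}{\left(\frac{310}{91} - \frac{91}{155}\right) + 29657} = - \frac{860}{\frac{39769}{14105} + 29657} = - \frac{860}{\frac{418351754}{14105}} = \left(-860\right) \frac{14105}{418351754} = - \frac{6065150}{209175877}$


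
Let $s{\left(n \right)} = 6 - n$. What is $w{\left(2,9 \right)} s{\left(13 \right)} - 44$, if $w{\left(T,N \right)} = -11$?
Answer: $33$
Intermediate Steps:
$w{\left(2,9 \right)} s{\left(13 \right)} - 44 = - 11 \left(6 - 13\right) - 44 = \left(-11\right) \left(-7\right) - 44 = 77 - 44 = 33$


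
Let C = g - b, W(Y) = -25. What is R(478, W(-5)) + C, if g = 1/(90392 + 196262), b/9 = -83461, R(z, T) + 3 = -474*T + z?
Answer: 218852875997/286654 ≈ 7.6347e+5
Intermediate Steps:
R(z, T) = -3 + z - 474*T (R(z, T) = -3 + (-474*T + z) = -3 + (z - 474*T) = -3 + z - 474*T)
b = -751149 (b = 9*(-83461) = -751149)
g = 1/286654 ≈ 3.4885e-6
C = 215319865447/286654 (C = 1/286654 - 1*(-751149) = 1/286654 + 751149 = 215319865447/286654 ≈ 7.5115e+5)
R(478, W(-5)) + C = (-3 + 478 - 474*(-25)) + 215319865447/286654 = (-3 + 478 + 11850) + 215319865447/286654 = 12325 + 215319865447/286654 = 218852875997/286654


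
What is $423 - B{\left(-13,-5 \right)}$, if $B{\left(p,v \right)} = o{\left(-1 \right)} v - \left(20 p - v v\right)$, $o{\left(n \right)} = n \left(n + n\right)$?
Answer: $148$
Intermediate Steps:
$o{\left(n \right)} = 2 n^{2}$ ($o{\left(n \right)} = n 2 n = 2 n^{2}$)
$B{\left(p,v \right)} = v^{2} - 20 p + 2 v$ ($B{\left(p,v \right)} = 2 \left(-1\right)^{2} v - \left(20 p - v v\right) = 2 \cdot 1 v - \left(- v^{2} + 20 p\right) = 2 v - \left(- v^{2} + 20 p\right) = v^{2} - 20 p + 2 v$)
$423 - B{\left(-13,-5 \right)} = 423 - \left(\left(-5\right)^{2} - -260 + 2 \left(-5\right)\right) = 423 - \left(25 + 260 - 10\right) = 423 - 275 = 148$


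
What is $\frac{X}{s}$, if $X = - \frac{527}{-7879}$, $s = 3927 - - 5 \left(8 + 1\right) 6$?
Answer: $\frac{527}{33068163} \approx 1.5937 \cdot 10^{-5}$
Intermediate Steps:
$s = 4197$ ($s = 3927 - \left(-5\right) 9 \cdot 6 = 3927 - \left(-45\right) 6 = 3927 - -270 = 3927 + 270 = 4197$)
$X = \frac{527}{7879}$ ($X = \left(-527\right) \left(- \frac{1}{7879}\right) = \frac{527}{7879} \approx 0.066887$)
$\frac{X}{s} = \frac{527}{7879 \cdot 4197} = \frac{527}{7879} \cdot \frac{1}{4197} = \frac{527}{33068163}$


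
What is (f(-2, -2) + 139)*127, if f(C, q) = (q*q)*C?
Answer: 16637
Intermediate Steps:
f(C, q) = C*q² (f(C, q) = q²*C = C*q²)
(f(-2, -2) + 139)*127 = (-2*(-2)² + 139)*127 = (-2*4 + 139)*127 = (-8 + 139)*127 = 131*127 = 16637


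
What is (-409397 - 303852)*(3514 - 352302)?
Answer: 248772692212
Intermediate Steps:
(-409397 - 303852)*(3514 - 352302) = -713249*(-348788) = 248772692212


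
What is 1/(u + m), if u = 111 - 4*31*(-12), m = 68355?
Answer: 1/69954 ≈ 1.4295e-5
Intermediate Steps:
u = 1599 (u = 111 - 124*(-12) = 111 + 1488 = 1599)
1/(u + m) = 1/(1599 + 68355) = 1/69954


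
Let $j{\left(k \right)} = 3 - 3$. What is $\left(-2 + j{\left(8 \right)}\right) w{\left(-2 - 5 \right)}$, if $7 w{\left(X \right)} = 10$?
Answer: $- \frac{20}{7} \approx -2.8571$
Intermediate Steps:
$w{\left(X \right)} = \frac{10}{7}$ ($w{\left(X \right)} = \frac{1}{7} \cdot 10 = \frac{10}{7}$)
$j{\left(k \right)} = 0$
$\left(-2 + j{\left(8 \right)}\right) w{\left(-2 - 5 \right)} = \left(-2 + 0\right) \frac{10}{7} = \left(-2\right) \frac{10}{7} = - \frac{20}{7}$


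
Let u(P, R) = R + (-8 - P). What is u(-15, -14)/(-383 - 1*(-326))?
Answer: 7/57 ≈ 0.12281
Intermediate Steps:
u(P, R) = -8 + R - P
u(-15, -14)/(-383 - 1*(-326)) = (-8 - 14 - 1*(-15))/(-383 - 1*(-326)) = (-8 - 14 + 15)/(-383 + 326) = -7/(-57) = -7*(-1/57) = 7/57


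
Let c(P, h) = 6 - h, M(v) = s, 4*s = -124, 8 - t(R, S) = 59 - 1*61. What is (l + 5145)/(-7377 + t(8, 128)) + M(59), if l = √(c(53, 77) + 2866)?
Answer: -233522/7367 - √2795/7367 ≈ -31.706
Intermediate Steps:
t(R, S) = 10 (t(R, S) = 8 - (59 - 1*61) = 8 - (59 - 61) = 8 - 1*(-2) = 8 + 2 = 10)
s = -31 (s = (¼)*(-124) = -31)
M(v) = -31
l = √2795 (l = √((6 - 1*77) + 2866) = √((6 - 77) + 2866) = √(-71 + 2866) = √2795 ≈ 52.868)
(l + 5145)/(-7377 + t(8, 128)) + M(59) = (√2795 + 5145)/(-7377 + 10) - 31 = (5145 + √2795)/(-7367) - 31 = (5145 + √2795)*(-1/7367) - 31 = (-5145/7367 - √2795/7367) - 31 = -233522/7367 - √2795/7367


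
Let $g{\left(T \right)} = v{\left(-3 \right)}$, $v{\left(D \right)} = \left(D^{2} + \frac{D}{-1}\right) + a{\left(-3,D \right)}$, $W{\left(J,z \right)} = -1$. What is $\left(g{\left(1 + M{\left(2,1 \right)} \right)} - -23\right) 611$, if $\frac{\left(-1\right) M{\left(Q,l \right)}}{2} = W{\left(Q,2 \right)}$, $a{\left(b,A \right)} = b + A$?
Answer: $17719$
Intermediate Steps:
$a{\left(b,A \right)} = A + b$
$M{\left(Q,l \right)} = 2$ ($M{\left(Q,l \right)} = \left(-2\right) \left(-1\right) = 2$)
$v{\left(D \right)} = -3 + D^{2}$ ($v{\left(D \right)} = \left(D^{2} + \frac{D}{-1}\right) + \left(D - 3\right) = \left(D^{2} - D\right) + \left(-3 + D\right) = -3 + D^{2}$)
$g{\left(T \right)} = 6$ ($g{\left(T \right)} = -3 + \left(-3\right)^{2} = -3 + 9 = 6$)
$\left(g{\left(1 + M{\left(2,1 \right)} \right)} - -23\right) 611 = \left(6 - -23\right) 611 = \left(6 + 23\right) 611 = 29 \cdot 611 = 17719$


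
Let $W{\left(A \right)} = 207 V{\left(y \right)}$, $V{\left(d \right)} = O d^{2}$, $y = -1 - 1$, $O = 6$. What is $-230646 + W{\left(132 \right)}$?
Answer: $-225678$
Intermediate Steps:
$y = -2$
$V{\left(d \right)} = 6 d^{2}$
$W{\left(A \right)} = 4968$ ($W{\left(A \right)} = 207 \cdot 6 \left(-2\right)^{2} = 207 \cdot 6 \cdot 4 = 207 \cdot 24 = 4968$)
$-230646 + W{\left(132 \right)} = -230646 + 4968 = -225678$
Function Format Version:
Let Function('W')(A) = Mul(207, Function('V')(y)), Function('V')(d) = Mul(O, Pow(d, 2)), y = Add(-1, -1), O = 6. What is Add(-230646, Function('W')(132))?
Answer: -225678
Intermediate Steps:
y = -2
Function('V')(d) = Mul(6, Pow(d, 2))
Function('W')(A) = 4968 (Function('W')(A) = Mul(207, Mul(6, Pow(-2, 2))) = Mul(207, Mul(6, 4)) = Mul(207, 24) = 4968)
Add(-230646, Function('W')(132)) = Add(-230646, 4968) = -225678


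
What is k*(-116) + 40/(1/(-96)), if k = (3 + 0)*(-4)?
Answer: -2448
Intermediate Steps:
k = -12 (k = 3*(-4) = -12)
k*(-116) + 40/(1/(-96)) = -12*(-116) + 40/(1/(-96)) = 1392 + 40/(-1/96) = 1392 + 40*(-96) = 1392 - 3840 = -2448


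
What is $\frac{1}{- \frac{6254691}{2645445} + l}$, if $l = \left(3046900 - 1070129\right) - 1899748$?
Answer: $\frac{881815}{67917951848} \approx 1.2984 \cdot 10^{-5}$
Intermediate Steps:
$l = 77023$ ($l = 1976771 - 1899748 = 77023$)
$\frac{1}{- \frac{6254691}{2645445} + l} = \frac{1}{- \frac{6254691}{2645445} + 77023} = \frac{1}{\left(-6254691\right) \frac{1}{2645445} + 77023} = \frac{1}{- \frac{2084897}{881815} + 77023} = \frac{1}{\frac{67917951848}{881815}} = \frac{881815}{67917951848}$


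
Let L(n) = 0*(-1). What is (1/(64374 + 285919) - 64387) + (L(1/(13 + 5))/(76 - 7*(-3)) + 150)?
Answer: -22501771440/350293 ≈ -64237.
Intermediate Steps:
L(n) = 0
(1/(64374 + 285919) - 64387) + (L(1/(13 + 5))/(76 - 7*(-3)) + 150) = (1/(64374 + 285919) - 64387) + (0/(76 - 7*(-3)) + 150) = (1/350293 - 64387) + (0/(76 + 21) + 150) = (1/350293 - 64387) + (0/97 + 150) = -22554315390/350293 + (0*(1/97) + 150) = -22554315390/350293 + (0 + 150) = -22554315390/350293 + 150 = -22501771440/350293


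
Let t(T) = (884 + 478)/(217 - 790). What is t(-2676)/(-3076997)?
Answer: 454/587706427 ≈ 7.7249e-7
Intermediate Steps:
t(T) = -454/191 (t(T) = 1362/(-573) = 1362*(-1/573) = -454/191)
t(-2676)/(-3076997) = -454/191/(-3076997) = -454/191*(-1/3076997) = 454/587706427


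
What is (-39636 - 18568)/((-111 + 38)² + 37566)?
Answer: -58204/42895 ≈ -1.3569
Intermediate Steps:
(-39636 - 18568)/((-111 + 38)² + 37566) = -58204/((-73)² + 37566) = -58204/(5329 + 37566) = -58204/42895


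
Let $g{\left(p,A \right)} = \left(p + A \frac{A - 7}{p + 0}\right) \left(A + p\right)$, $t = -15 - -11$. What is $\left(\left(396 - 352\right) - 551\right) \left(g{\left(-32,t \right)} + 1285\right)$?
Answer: $- \frac{2521311}{2} \approx -1.2607 \cdot 10^{6}$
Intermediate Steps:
$t = -4$ ($t = -15 + 11 = -4$)
$g{\left(p,A \right)} = \left(A + p\right) \left(p + \frac{A \left(-7 + A\right)}{p}\right)$ ($g{\left(p,A \right)} = \left(p + A \frac{-7 + A}{p}\right) \left(A + p\right) = \left(p + \frac{A \left(-7 + A\right)}{p}\right) \left(A + p\right) = \left(A + p\right) \left(p + \frac{A \left(-7 + A\right)}{p}\right)$)
$\left(\left(396 - 352\right) - 551\right) \left(g{\left(-32,t \right)} + 1285\right) = \left(\left(396 - 352\right) - 551\right) \left(\frac{\left(-4\right)^{3} - 7 \left(-4\right)^{2} - 32 \left(\left(-4\right)^{2} + \left(-32\right)^{2} - -28 - -128\right)}{-32} + 1285\right) = \left(44 - 551\right) \left(- \frac{-64 - 112 - 32 \left(16 + 1024 + 28 + 128\right)}{32} + 1285\right) = - 507 \left(- \frac{-64 - 112 - 38272}{32} + 1285\right) = - 507 \left(\left(- \frac{1}{32}\right) \left(-38448\right) + 1285\right) = - 507 \left(\frac{2403}{2} + 1285\right) = \left(-507\right) \frac{4973}{2} = - \frac{2521311}{2}$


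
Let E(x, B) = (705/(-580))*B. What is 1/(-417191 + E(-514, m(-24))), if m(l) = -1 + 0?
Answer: -116/48394015 ≈ -2.3970e-6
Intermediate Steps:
m(l) = -1
E(x, B) = -141*B/116 (E(x, B) = (705*(-1/580))*B = -141*B/116)
1/(-417191 + E(-514, m(-24))) = 1/(-417191 - 141/116*(-1)) = 1/(-417191 + 141/116) = 1/(-48394015/116) = -116/48394015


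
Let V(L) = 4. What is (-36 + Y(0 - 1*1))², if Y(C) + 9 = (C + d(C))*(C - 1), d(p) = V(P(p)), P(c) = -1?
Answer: 2601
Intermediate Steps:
d(p) = 4
Y(C) = -9 + (-1 + C)*(4 + C) (Y(C) = -9 + (C + 4)*(C - 1) = -9 + (4 + C)*(-1 + C) = -9 + (-1 + C)*(4 + C))
(-36 + Y(0 - 1*1))² = (-36 + (-13 + (0 - 1*1)² + 3*(0 - 1*1)))² = (-36 + (-13 + (0 - 1)² + 3*(0 - 1)))² = (-36 + (-13 + (-1)² + 3*(-1)))² = (-36 + (-13 + 1 - 3))² = (-36 - 15)² = (-51)² = 2601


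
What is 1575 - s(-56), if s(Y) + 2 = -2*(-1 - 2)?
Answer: 1571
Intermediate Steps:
s(Y) = 4 (s(Y) = -2 - 2*(-1 - 2) = -2 - 2*(-3) = -2 + 6 = 4)
1575 - s(-56) = 1575 - 1*4 = 1575 - 4 = 1571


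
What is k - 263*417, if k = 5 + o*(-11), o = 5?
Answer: -109721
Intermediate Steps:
k = -50 (k = 5 + 5*(-11) = 5 - 55 = -50)
k - 263*417 = -50 - 263*417 = -50 - 109671 = -109721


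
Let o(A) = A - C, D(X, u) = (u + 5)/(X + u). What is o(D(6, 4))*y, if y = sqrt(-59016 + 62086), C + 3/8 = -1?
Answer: 91*sqrt(3070)/40 ≈ 126.05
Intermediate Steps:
C = -11/8 (C = -3/8 - 1 = -11/8 ≈ -1.3750)
y = sqrt(3070) ≈ 55.408
D(X, u) = (5 + u)/(X + u)
o(A) = 11/8 + A (o(A) = A - 1*(-11/8) = A + 11/8 = 11/8 + A)
o(D(6, 4))*y = (11/8 + (5 + 4)/(6 + 4))*sqrt(3070) = (11/8 + 9/10)*sqrt(3070) = 91*sqrt(3070)/40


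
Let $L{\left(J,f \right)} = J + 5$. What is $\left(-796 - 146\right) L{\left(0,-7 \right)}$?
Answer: $-4710$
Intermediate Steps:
$L{\left(J,f \right)} = 5 + J$
$\left(-796 - 146\right) L{\left(0,-7 \right)} = \left(-796 - 146\right) \left(5 + 0\right) = \left(-796 - 146\right) 5 = \left(-942\right) 5 = -4710$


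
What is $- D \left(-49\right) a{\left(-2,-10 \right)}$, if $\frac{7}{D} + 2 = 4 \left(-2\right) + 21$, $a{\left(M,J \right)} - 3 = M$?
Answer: $\frac{343}{11} \approx 31.182$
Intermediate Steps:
$a{\left(M,J \right)} = 3 + M$
$D = \frac{7}{11}$ ($D = \frac{7}{-2 + \left(4 \left(-2\right) + 21\right)} = \frac{7}{-2 + \left(-8 + 21\right)} = \frac{7}{-2 + 13} = \frac{7}{11} \approx 0.63636$)
$- D \left(-49\right) a{\left(-2,-10 \right)} = \left(-1\right) \frac{7}{11} \left(-49\right) \left(3 - 2\right) = \left(- \frac{7}{11}\right) \left(-49\right) 1 = \frac{343}{11} \cdot 1 = \frac{343}{11}$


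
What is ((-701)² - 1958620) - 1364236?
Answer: -2831455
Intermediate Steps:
((-701)² - 1958620) - 1364236 = (491401 - 1958620) - 1364236 = -1467219 - 1364236 = -2831455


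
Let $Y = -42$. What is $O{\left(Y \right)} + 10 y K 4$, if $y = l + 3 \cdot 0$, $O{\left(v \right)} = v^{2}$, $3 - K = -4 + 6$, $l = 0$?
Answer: $1764$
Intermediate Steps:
$K = 1$ ($K = 3 - \left(-4 + 6\right) = 3 - 2 = 1$)
$y = 0$ ($y = 0 + 3 \cdot 0 = 0 + 0 = 0$)
$O{\left(Y \right)} + 10 y K 4 = \left(-42\right)^{2} + 10 \cdot 0 \cdot 1 \cdot 4 = 1764 + 0 \cdot 4 = 1764 + 0 = 1764$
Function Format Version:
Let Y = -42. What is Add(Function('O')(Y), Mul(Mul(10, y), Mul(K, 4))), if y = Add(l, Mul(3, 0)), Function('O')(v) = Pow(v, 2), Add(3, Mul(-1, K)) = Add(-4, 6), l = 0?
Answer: 1764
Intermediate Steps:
K = 1 (K = Add(3, Mul(-1, Add(-4, 6))) = Add(3, Mul(-1, 2)) = Add(3, -2) = 1)
y = 0 (y = Add(0, Mul(3, 0)) = Add(0, 0) = 0)
Add(Function('O')(Y), Mul(Mul(10, y), Mul(K, 4))) = Add(Pow(-42, 2), Mul(Mul(10, 0), Mul(1, 4))) = Add(1764, Mul(0, 4)) = Add(1764, 0) = 1764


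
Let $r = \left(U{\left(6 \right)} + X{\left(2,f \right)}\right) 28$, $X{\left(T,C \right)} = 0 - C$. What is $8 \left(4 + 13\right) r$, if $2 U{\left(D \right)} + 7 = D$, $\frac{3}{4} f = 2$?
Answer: $- \frac{36176}{3} \approx -12059.0$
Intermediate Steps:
$f = \frac{8}{3}$ ($f = \frac{4}{3} \cdot 2 = \frac{8}{3} \approx 2.6667$)
$X{\left(T,C \right)} = - C$
$U{\left(D \right)} = - \frac{7}{2} + \frac{D}{2}$
$r = - \frac{266}{3}$ ($r = \left(\left(- \frac{7}{2} + \frac{1}{2} \cdot 6\right) - \frac{8}{3}\right) 28 = \left(\left(- \frac{7}{2} + 3\right) - \frac{8}{3}\right) 28 = \left(- \frac{1}{2} - \frac{8}{3}\right) 28 = \left(- \frac{19}{6}\right) 28 = - \frac{266}{3} \approx -88.667$)
$8 \left(4 + 13\right) r = 8 \left(4 + 13\right) \left(- \frac{266}{3}\right) = 8 \cdot 17 \left(- \frac{266}{3}\right) = 136 \left(- \frac{266}{3}\right) = - \frac{36176}{3}$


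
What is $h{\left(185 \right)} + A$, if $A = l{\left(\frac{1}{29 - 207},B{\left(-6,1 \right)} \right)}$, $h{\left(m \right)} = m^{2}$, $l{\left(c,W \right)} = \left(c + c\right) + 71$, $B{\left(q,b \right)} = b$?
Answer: $\frac{3052343}{89} \approx 34296.0$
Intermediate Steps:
$l{\left(c,W \right)} = 71 + 2 c$ ($l{\left(c,W \right)} = 2 c + 71 = 71 + 2 c$)
$A = \frac{6318}{89}$ ($A = 71 + \frac{2}{29 - 207} = 71 + \frac{2}{-178} = 71 + 2 \left(- \frac{1}{178}\right) = 71 - \frac{1}{89} = \frac{6318}{89} \approx 70.989$)
$h{\left(185 \right)} + A = 185^{2} + \frac{6318}{89} = 34225 + \frac{6318}{89} = \frac{3052343}{89}$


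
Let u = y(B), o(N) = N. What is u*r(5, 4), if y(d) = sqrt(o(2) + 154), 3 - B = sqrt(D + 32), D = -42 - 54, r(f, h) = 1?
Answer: 2*sqrt(39) ≈ 12.490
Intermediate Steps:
D = -96
B = 3 - 8*I (B = 3 - sqrt(-96 + 32) = 3 - sqrt(-64) = 3 - 8*I ≈ 3.0 - 8.0*I)
y(d) = 2*sqrt(39) (y(d) = sqrt(2 + 154) = sqrt(156) = 2*sqrt(39))
u = 2*sqrt(39) ≈ 12.490
u*r(5, 4) = (2*sqrt(39))*1 = 2*sqrt(39)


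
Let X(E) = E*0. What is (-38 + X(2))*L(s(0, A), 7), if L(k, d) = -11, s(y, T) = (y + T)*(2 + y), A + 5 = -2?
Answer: 418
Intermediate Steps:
A = -7 (A = -5 - 2 = -7)
s(y, T) = (2 + y)*(T + y) (s(y, T) = (T + y)*(2 + y) = (2 + y)*(T + y))
X(E) = 0
(-38 + X(2))*L(s(0, A), 7) = (-38 + 0)*(-11) = -38*(-11) = 418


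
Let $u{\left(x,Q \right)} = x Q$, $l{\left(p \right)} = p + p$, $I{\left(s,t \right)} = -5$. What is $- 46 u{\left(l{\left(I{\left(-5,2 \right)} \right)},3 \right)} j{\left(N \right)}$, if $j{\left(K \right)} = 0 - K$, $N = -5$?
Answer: $6900$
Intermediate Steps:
$j{\left(K \right)} = - K$
$l{\left(p \right)} = 2 p$
$u{\left(x,Q \right)} = Q x$
$- 46 u{\left(l{\left(I{\left(-5,2 \right)} \right)},3 \right)} j{\left(N \right)} = - 46 \cdot 3 \cdot 2 \left(-5\right) \left(\left(-1\right) \left(-5\right)\right) = - 46 \cdot 3 \left(-10\right) 5 = \left(-46\right) \left(-30\right) 5 = 1380 \cdot 5 = 6900$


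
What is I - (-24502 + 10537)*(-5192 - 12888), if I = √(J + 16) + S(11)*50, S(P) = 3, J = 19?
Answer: -252487050 + √35 ≈ -2.5249e+8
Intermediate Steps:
I = 150 + √35 (I = √(19 + 16) + 3*50 = √35 + 150 = 150 + √35 ≈ 155.92)
I - (-24502 + 10537)*(-5192 - 12888) = (150 + √35) - (-24502 + 10537)*(-5192 - 12888) = (150 + √35) - (-13965)*(-18080) = (150 + √35) - 1*252487200 = (150 + √35) - 252487200 = -252487050 + √35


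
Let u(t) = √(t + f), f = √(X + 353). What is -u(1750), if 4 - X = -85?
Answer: -√(1750 + √442) ≈ -42.084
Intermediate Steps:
X = 89 (X = 4 - 1*(-85) = 4 + 85 = 89)
f = √442 (f = √(89 + 353) = √442 ≈ 21.024)
u(t) = √(t + √442)
-u(1750) = -√(1750 + √442)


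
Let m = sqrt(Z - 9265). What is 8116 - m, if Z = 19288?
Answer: 8116 - sqrt(10023) ≈ 8015.9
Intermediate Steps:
m = sqrt(10023) (m = sqrt(19288 - 9265) = sqrt(10023) ≈ 100.11)
8116 - m = 8116 - sqrt(10023)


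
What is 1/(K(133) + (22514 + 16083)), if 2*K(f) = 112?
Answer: 1/38653 ≈ 2.5871e-5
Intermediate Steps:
K(f) = 56 (K(f) = (½)*112 = 56)
1/(K(133) + (22514 + 16083)) = 1/(56 + (22514 + 16083)) = 1/(56 + 38597) = 1/38653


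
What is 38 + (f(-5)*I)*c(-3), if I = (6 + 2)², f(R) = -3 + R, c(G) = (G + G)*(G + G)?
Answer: -18394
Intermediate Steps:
c(G) = 4*G² (c(G) = (2*G)*(2*G) = 4*G²)
I = 64 (I = 8² = 64)
38 + (f(-5)*I)*c(-3) = 38 + ((-3 - 5)*64)*(4*(-3)²) = 38 + (-8*64)*(4*9) = 38 - 512*36 = 38 - 18432 = -18394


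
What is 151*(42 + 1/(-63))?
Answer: 399395/63 ≈ 6339.6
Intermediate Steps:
151*(42 + 1/(-63)) = 151*(42 - 1/63) = 151*(2645/63) = 399395/63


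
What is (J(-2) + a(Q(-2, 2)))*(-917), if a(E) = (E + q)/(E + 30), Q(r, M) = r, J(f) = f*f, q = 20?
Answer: -8515/2 ≈ -4257.5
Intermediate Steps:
J(f) = f²
a(E) = (20 + E)/(30 + E) (a(E) = (E + 20)/(E + 30) = (20 + E)/(30 + E))
(J(-2) + a(Q(-2, 2)))*(-917) = ((-2)² + (20 - 2)/(30 - 2))*(-917) = (4 + 18/28)*(-917) = (4 + (1/28)*18)*(-917) = (4 + 9/14)*(-917) = (65/14)*(-917) = -8515/2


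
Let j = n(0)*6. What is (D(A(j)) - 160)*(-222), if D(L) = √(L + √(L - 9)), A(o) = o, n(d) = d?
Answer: 35520 - 222*√3*√I ≈ 35248.0 - 271.89*I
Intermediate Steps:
j = 0 (j = 0*6 = 0)
D(L) = √(L + √(-9 + L))
(D(A(j)) - 160)*(-222) = (√(0 + √(-9 + 0)) - 160)*(-222) = (√(0 + √(-9)) - 160)*(-222) = (√(0 + 3*I) - 160)*(-222) = (√(3*I) - 160)*(-222) = (√3*√I - 160)*(-222) = (-160 + √3*√I)*(-222) = 35520 - 222*√3*√I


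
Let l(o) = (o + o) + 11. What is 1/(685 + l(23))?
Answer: 1/742 ≈ 0.0013477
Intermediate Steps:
l(o) = 11 + 2*o (l(o) = 2*o + 11 = 11 + 2*o)
1/(685 + l(23)) = 1/(685 + (11 + 2*23)) = 1/(685 + (11 + 46)) = 1/(685 + 57) = 1/742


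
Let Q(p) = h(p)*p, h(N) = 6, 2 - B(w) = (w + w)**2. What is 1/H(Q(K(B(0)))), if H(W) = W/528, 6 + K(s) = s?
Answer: -22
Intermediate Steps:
B(w) = 2 - 4*w**2 (B(w) = 2 - (w + w)**2 = 2 - (2*w)**2 = 2 - 4*w**2)
K(s) = -6 + s
Q(p) = 6*p
H(W) = W/528 (H(W) = W*(1/528) = W/528)
1/H(Q(K(B(0)))) = 1/((6*(-6 + (2 - 4*0**2)))/528) = 1/((6*(-6 + (2 - 4*0)))/528) = 1/((6*(-6 + (2 + 0)))/528) = 1/((6*(-6 + 2))/528) = 1/((6*(-4))/528) = 1/((1/528)*(-24)) = 1/(-1/22) = -22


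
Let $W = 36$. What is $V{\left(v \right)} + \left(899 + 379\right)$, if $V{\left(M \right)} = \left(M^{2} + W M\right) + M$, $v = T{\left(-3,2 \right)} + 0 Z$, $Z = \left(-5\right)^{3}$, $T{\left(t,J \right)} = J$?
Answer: $1356$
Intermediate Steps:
$Z = -125$
$v = 2$ ($v = 2 + 0 \left(-125\right) = 2 + 0 = 2$)
$V{\left(M \right)} = M^{2} + 37 M$ ($V{\left(M \right)} = \left(M^{2} + 36 M\right) + M = M^{2} + 37 M$)
$V{\left(v \right)} + \left(899 + 379\right) = 2 \left(37 + 2\right) + \left(899 + 379\right) = 2 \cdot 39 + 1278 = 78 + 1278 = 1356$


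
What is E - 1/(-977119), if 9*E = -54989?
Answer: -53730796682/8794071 ≈ -6109.9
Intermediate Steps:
E = -54989/9 (E = (1/9)*(-54989) = -54989/9 ≈ -6109.9)
E - 1/(-977119) = -54989/9 - 1/(-977119) = -54989/9 - 1*(-1/977119) = -54989/9 + 1/977119 = -53730796682/8794071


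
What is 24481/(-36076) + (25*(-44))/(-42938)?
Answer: -505740789/774515644 ≈ -0.65298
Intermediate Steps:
24481/(-36076) + (25*(-44))/(-42938) = 24481*(-1/36076) - 1100*(-1/42938) = -24481/36076 + 550/21469 = -505740789/774515644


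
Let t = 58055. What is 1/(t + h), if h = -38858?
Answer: 1/19197 ≈ 5.2091e-5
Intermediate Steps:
1/(t + h) = 1/(58055 - 38858) = 1/19197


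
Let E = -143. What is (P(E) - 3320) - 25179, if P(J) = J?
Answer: -28642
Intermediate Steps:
(P(E) - 3320) - 25179 = (-143 - 3320) - 25179 = -3463 - 25179 = -28642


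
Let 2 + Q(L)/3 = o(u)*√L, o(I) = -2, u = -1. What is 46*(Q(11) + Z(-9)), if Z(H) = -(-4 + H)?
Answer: 322 - 276*√11 ≈ -593.39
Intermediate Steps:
Z(H) = 4 - H
Q(L) = -6 - 6*√L (Q(L) = -6 + 3*(-2*√L) = -6 - 6*√L)
46*(Q(11) + Z(-9)) = 46*((-6 - 6*√11) + (4 - 1*(-9))) = 46*((-6 - 6*√11) + (4 + 9)) = 46*((-6 - 6*√11) + 13) = 46*(7 - 6*√11) = 322 - 276*√11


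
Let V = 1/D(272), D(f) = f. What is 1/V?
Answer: 272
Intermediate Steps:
V = 1/272 ≈ 0.0036765
1/V = 1/(1/272) = 272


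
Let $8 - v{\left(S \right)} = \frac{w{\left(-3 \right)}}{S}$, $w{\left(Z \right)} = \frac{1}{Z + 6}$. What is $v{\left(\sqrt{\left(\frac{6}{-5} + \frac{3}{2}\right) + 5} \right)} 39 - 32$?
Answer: $280 - \frac{13 \sqrt{530}}{53} \approx 274.35$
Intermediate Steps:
$w{\left(Z \right)} = \frac{1}{6 + Z}$
$v{\left(S \right)} = 8 - \frac{1}{3 S}$ ($v{\left(S \right)} = 8 - \frac{1}{\left(6 - 3\right) S} = 8 - \frac{1}{3 S}$)
$v{\left(\sqrt{\left(\frac{6}{-5} + \frac{3}{2}\right) + 5} \right)} 39 - 32 = \left(8 - \frac{1}{3 \sqrt{\left(\frac{6}{-5} + \frac{3}{2}\right) + 5}}\right) 39 - 32 = \left(8 - \frac{1}{3 \sqrt{\left(6 \left(- \frac{1}{5}\right) + 3 \cdot \frac{1}{2}\right) + 5}}\right) 39 - 32 = \left(8 - \frac{1}{3 \sqrt{\left(- \frac{6}{5} + \frac{3}{2}\right) + 5}}\right) 39 - 32 = \left(8 - \frac{1}{3 \sqrt{\frac{3}{10} + 5}}\right) 39 - 32 = \left(8 - \frac{1}{3 \sqrt{\frac{53}{10}}}\right) 39 - 32 = \left(8 - \frac{1}{3 \frac{\sqrt{530}}{10}}\right) 39 - 32 = \left(8 - \frac{\frac{1}{53} \sqrt{530}}{3}\right) 39 - 32 = \left(8 - \frac{\sqrt{530}}{159}\right) 39 - 32 = \left(312 - \frac{13 \sqrt{530}}{53}\right) - 32 = 280 - \frac{13 \sqrt{530}}{53}$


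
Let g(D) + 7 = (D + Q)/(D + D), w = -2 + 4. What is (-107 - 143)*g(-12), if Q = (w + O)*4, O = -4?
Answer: 4625/3 ≈ 1541.7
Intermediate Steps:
w = 2
Q = -8 (Q = (2 - 4)*4 = -2*4 = -8)
g(D) = -7 + (-8 + D)/(2*D) (g(D) = -7 + (D - 8)/(D + D) = -7 + (-8 + D)/((2*D)) = -7 + (-8 + D)*(1/(2*D)) = -7 + (-8 + D)/(2*D))
(-107 - 143)*g(-12) = (-107 - 143)*(-13/2 - 4/(-12)) = -250*(-13/2 - 4*(-1/12)) = -250*(-13/2 + 1/3) = -250*(-37/6) = 4625/3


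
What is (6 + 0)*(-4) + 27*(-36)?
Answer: -996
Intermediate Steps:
(6 + 0)*(-4) + 27*(-36) = 6*(-4) - 972 = -24 - 972 = -996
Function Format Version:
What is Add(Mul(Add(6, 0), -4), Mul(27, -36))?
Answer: -996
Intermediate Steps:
Add(Mul(Add(6, 0), -4), Mul(27, -36)) = Add(Mul(6, -4), -972) = Add(-24, -972) = -996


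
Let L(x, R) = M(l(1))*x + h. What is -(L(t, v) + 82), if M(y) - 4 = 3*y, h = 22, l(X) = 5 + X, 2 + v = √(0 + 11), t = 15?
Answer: -434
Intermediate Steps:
v = -2 + √11 (v = -2 + √(0 + 11) = -2 + √11 ≈ 1.3166)
M(y) = 4 + 3*y
L(x, R) = 22 + 22*x (L(x, R) = (4 + 3*(5 + 1))*x + 22 = (4 + 3*6)*x + 22 = (4 + 18)*x + 22 = 22*x + 22 = 22 + 22*x)
-(L(t, v) + 82) = -((22 + 22*15) + 82) = -((22 + 330) + 82) = -(352 + 82) = -1*434 = -434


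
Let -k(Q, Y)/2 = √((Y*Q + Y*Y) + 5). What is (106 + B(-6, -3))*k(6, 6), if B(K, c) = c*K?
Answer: -248*√77 ≈ -2176.2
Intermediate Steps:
B(K, c) = K*c
k(Q, Y) = -2*√(5 + Y² + Q*Y) (k(Q, Y) = -2*√((Y*Q + Y*Y) + 5) = -2*√((Q*Y + Y²) + 5) = -2*√((Y² + Q*Y) + 5) = -2*√(5 + Y² + Q*Y))
(106 + B(-6, -3))*k(6, 6) = (106 - 6*(-3))*(-2*√(5 + 6² + 6*6)) = (106 + 18)*(-2*√(5 + 36 + 36)) = 124*(-2*√77) = -248*√77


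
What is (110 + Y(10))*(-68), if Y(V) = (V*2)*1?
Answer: -8840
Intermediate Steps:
Y(V) = 2*V (Y(V) = (2*V)*1 = 2*V)
(110 + Y(10))*(-68) = (110 + 2*10)*(-68) = (110 + 20)*(-68) = 130*(-68) = -8840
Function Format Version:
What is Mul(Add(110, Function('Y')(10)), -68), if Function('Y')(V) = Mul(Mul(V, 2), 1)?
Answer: -8840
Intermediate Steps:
Function('Y')(V) = Mul(2, V) (Function('Y')(V) = Mul(Mul(2, V), 1) = Mul(2, V))
Mul(Add(110, Function('Y')(10)), -68) = Mul(Add(110, Mul(2, 10)), -68) = Mul(Add(110, 20), -68) = Mul(130, -68) = -8840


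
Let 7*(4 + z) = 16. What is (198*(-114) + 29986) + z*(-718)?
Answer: 60514/7 ≈ 8644.9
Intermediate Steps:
z = -12/7 (z = -4 + (⅐)*16 = -4 + 16/7 = -12/7 ≈ -1.7143)
(198*(-114) + 29986) + z*(-718) = (198*(-114) + 29986) - 12/7*(-718) = (-22572 + 29986) + 8616/7 = 7414 + 8616/7 = 60514/7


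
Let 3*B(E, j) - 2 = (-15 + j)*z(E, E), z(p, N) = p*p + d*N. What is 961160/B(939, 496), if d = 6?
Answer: 2883480/426817757 ≈ 0.0067558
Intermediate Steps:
z(p, N) = p² + 6*N (z(p, N) = p*p + 6*N = p² + 6*N)
B(E, j) = ⅔ + (-15 + j)*(E² + 6*E)/3 (B(E, j) = ⅔ + ((-15 + j)*(E² + 6*E))/3 = ⅔ + (-15 + j)*(E² + 6*E)/3)
961160/B(939, 496) = 961160/(⅔ - 30*939 - 5*939² + (⅓)*939*496*(6 + 939)) = 961160/(⅔ - 28170 - 5*881721 + (⅓)*939*496*945) = 961160/(⅔ - 28170 - 4408605 + 146709360) = 961160/(426817757/3) = 961160*(3/426817757) = 2883480/426817757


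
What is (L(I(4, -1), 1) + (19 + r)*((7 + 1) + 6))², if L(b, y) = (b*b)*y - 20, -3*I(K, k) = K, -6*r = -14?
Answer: 6370576/81 ≈ 78649.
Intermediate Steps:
r = 7/3 (r = -⅙*(-14) = 7/3 ≈ 2.3333)
I(K, k) = -K/3
L(b, y) = -20 + y*b² (L(b, y) = b²*y - 20 = y*b² - 20 = -20 + y*b²)
(L(I(4, -1), 1) + (19 + r)*((7 + 1) + 6))² = ((-20 + 1*(-⅓*4)²) + (19 + 7/3)*((7 + 1) + 6))² = ((-20 + 1*(-4/3)²) + 64*(8 + 6)/3)² = ((-20 + 1*(16/9)) + (64/3)*14)² = ((-20 + 16/9) + 896/3)² = (-164/9 + 896/3)² = (2524/9)² = 6370576/81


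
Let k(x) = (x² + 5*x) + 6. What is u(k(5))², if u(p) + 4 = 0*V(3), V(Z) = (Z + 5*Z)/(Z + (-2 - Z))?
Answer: 16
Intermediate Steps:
k(x) = 6 + x² + 5*x
V(Z) = -3*Z (V(Z) = (6*Z)/(-2) = (6*Z)*(-½) = -3*Z)
u(p) = -4 (u(p) = -4 + 0*(-3*3) = -4 + 0*(-9) = -4 + 0 = -4)
u(k(5))² = (-4)² = 16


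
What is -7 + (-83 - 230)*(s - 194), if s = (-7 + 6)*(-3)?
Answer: 59776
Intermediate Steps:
s = 3 (s = -1*(-3) = 3)
-7 + (-83 - 230)*(s - 194) = -7 + (-83 - 230)*(3 - 194) = -7 - 313*(-191) = -7 + 59783 = 59776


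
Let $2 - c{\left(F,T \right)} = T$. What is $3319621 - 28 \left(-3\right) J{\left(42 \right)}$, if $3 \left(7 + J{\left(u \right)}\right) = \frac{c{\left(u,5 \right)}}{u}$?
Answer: $3319031$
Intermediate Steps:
$c{\left(F,T \right)} = 2 - T$
$J{\left(u \right)} = -7 - \frac{1}{u}$ ($J{\left(u \right)} = -7 + \frac{\left(2 - 5\right) \frac{1}{u}}{3} = -7 + \frac{\left(-3\right) \frac{1}{u}}{3} = -7 - \frac{1}{u}$)
$3319621 - 28 \left(-3\right) J{\left(42 \right)} = 3319621 - 28 \left(-3\right) \left(-7 - \frac{1}{42}\right) = 3319621 - - 84 \left(-7 - \frac{1}{42}\right) = 3319621 - \left(-84\right) \left(- \frac{295}{42}\right) = 3319621 - 590 = 3319031$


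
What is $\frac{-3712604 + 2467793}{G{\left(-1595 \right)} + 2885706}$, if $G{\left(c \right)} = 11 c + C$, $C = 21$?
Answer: $- \frac{1244811}{2868182} \approx -0.43401$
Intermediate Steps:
$G{\left(c \right)} = 21 + 11 c$ ($G{\left(c \right)} = 11 c + 21 = 21 + 11 c$)
$\frac{-3712604 + 2467793}{G{\left(-1595 \right)} + 2885706} = \frac{-3712604 + 2467793}{\left(21 + 11 \left(-1595\right)\right) + 2885706} = - \frac{1244811}{\left(21 - 17545\right) + 2885706} = - \frac{1244811}{-17524 + 2885706} = - \frac{1244811}{2868182}$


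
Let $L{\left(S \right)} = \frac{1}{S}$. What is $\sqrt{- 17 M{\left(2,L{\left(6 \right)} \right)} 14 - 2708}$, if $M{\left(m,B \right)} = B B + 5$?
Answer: $\frac{i \sqrt{140566}}{6} \approx 62.487 i$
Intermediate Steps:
$M{\left(m,B \right)} = 5 + B^{2}$ ($M{\left(m,B \right)} = B^{2} + 5 = 5 + B^{2}$)
$\sqrt{- 17 M{\left(2,L{\left(6 \right)} \right)} 14 - 2708} = \sqrt{- 17 \left(5 + \left(\frac{1}{6}\right)^{2}\right) 14 - 2708} = \sqrt{- 17 \left(5 + \frac{1}{36}\right) 14 - 2708} = \sqrt{\left(-17\right) \frac{181}{36} \cdot 14 - 2708} = \sqrt{\left(- \frac{3077}{36}\right) 14 - 2708} = \sqrt{- \frac{21539}{18} - 2708} = \sqrt{- \frac{70283}{18}} = \frac{i \sqrt{140566}}{6}$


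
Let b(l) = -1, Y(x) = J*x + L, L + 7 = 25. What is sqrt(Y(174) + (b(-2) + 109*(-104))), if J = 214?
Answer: sqrt(25917) ≈ 160.99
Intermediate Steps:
L = 18 (L = -7 + 25 = 18)
Y(x) = 18 + 214*x (Y(x) = 214*x + 18 = 18 + 214*x)
sqrt(Y(174) + (b(-2) + 109*(-104))) = sqrt((18 + 214*174) + (-1 + 109*(-104))) = sqrt((18 + 37236) + (-1 - 11336)) = sqrt(37254 - 11337) = sqrt(25917)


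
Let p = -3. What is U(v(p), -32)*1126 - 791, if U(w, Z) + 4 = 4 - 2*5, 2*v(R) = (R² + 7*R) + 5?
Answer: -12051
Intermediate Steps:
v(R) = 5/2 + R²/2 + 7*R/2 (v(R) = ((R² + 7*R) + 5)/2 = (5 + R² + 7*R)/2 = 5/2 + R²/2 + 7*R/2)
U(w, Z) = -10 (U(w, Z) = -4 + (4 - 2*5) = -4 + (4 - 10) = -4 - 6 = -10)
U(v(p), -32)*1126 - 791 = -10*1126 - 791 = -11260 - 791 = -12051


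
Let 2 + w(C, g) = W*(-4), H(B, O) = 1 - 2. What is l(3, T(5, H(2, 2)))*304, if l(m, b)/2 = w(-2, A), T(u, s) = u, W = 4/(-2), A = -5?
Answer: 3648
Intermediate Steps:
H(B, O) = -1
W = -2 (W = 4*(-½) = -2)
w(C, g) = 6 (w(C, g) = -2 - 2*(-4) = -2 + 8 = 6)
l(m, b) = 12 (l(m, b) = 2*6 = 12)
l(3, T(5, H(2, 2)))*304 = 12*304 = 3648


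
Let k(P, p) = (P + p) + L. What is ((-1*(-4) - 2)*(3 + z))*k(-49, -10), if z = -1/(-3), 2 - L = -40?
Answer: -340/3 ≈ -113.33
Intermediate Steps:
L = 42 (L = 2 - 1*(-40) = 2 + 40 = 42)
k(P, p) = 42 + P + p (k(P, p) = (P + p) + 42 = 42 + P + p)
z = 1/3 (z = -1*(-1/3) = 1/3 ≈ 0.33333)
((-1*(-4) - 2)*(3 + z))*k(-49, -10) = ((-1*(-4) - 2)*(3 + 1/3))*(42 - 49 - 10) = ((4 - 2)*(10/3))*(-17) = (2*(10/3))*(-17) = (20/3)*(-17) = -340/3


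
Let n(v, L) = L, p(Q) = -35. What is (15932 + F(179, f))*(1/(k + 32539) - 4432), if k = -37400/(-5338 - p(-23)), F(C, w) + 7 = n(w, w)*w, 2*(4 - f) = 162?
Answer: -16716703390973614/172591717 ≈ -9.6857e+7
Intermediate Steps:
f = -77 (f = 4 - ½*162 = 4 - 81 = -77)
F(C, w) = -7 + w² (F(C, w) = -7 + w*w = -7 + w²)
k = 37400/5303 (k = -37400/(-5338 - 1*(-35)) = -37400/(-5338 + 35) = -37400/(-5303) = -37400*(-1/5303) = 37400/5303 ≈ 7.0526)
(15932 + F(179, f))*(1/(k + 32539) - 4432) = (15932 + (-7 + (-77)²))*(1/(37400/5303 + 32539) - 4432) = (15932 + (-7 + 5929))*(1/(172591717/5303) - 4432) = (15932 + 5922)*(5303/172591717 - 4432) = 21854*(-764926484441/172591717) = -16716703390973614/172591717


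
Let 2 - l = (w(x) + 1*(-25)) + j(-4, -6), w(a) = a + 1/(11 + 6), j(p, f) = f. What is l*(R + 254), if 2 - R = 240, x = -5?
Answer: 10320/17 ≈ 607.06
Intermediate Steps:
w(a) = 1/17 + a (w(a) = a + 1/17 = 1/17 + a)
R = -238 (R = 2 - 1*240 = 2 - 240 = -238)
l = 645/17 (l = 2 - (((1/17 - 5) + 1*(-25)) - 6) = 2 - ((-84/17 - 25) - 6) = 2 - (-509/17 - 6) = 2 - 1*(-611/17) = 2 + 611/17 = 645/17 ≈ 37.941)
l*(R + 254) = 645*(-238 + 254)/17 = (645/17)*16 = 10320/17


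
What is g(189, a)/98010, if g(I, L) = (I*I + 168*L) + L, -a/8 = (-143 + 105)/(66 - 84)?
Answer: 26891/80190 ≈ 0.33534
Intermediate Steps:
a = -152/9 (a = -8*(-143 + 105)/(66 - 84) = -(-304)/(-18) = -(-304)*(-1)/18 = -8*19/9 = -152/9 ≈ -16.889)
g(I, L) = I² + 169*L (g(I, L) = (I² + 168*L) + L = I² + 169*L)
g(189, a)/98010 = (189² + 169*(-152/9))/98010 = (35721 - 25688/9)*(1/98010) = (295801/9)*(1/98010) = 26891/80190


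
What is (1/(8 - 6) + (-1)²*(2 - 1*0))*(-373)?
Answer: -1865/2 ≈ -932.50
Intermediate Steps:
(1/(8 - 6) + (-1)²*(2 - 1*0))*(-373) = (1/2 + 1*(2 + 0))*(-373) = (½ + 1*2)*(-373) = (½ + 2)*(-373) = (5/2)*(-373) = -1865/2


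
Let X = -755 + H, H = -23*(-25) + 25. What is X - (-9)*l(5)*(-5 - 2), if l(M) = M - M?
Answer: -155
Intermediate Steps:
H = 600 (H = 575 + 25 = 600)
l(M) = 0
X = -155 (X = -755 + 600 = -155)
X - (-9)*l(5)*(-5 - 2) = -155 - (-9)*0*(-5 - 2) = -155 - (-9)*0*(-7) = -155 - (-9)*0 = -155 - 1*0 = -155 + 0 = -155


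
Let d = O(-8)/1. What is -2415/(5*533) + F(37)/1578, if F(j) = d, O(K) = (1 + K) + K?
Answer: -256723/280358 ≈ -0.91570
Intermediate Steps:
O(K) = 1 + 2*K
d = -15 (d = (1 + 2*(-8))/1 = (1 - 16)*1 = -15*1 = -15)
F(j) = -15
-2415/(5*533) + F(37)/1578 = -2415/(5*533) - 15/1578 = -2415/2665 - 15*1/1578 = -2415*1/2665 - 5/526 = -483/533 - 5/526 = -256723/280358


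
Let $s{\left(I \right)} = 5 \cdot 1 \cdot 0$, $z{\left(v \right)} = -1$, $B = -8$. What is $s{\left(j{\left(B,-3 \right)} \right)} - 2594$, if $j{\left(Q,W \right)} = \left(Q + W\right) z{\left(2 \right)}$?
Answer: $-2594$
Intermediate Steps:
$j{\left(Q,W \right)} = - Q - W$ ($j{\left(Q,W \right)} = \left(Q + W\right) \left(-1\right) = - Q - W$)
$s{\left(I \right)} = 0$ ($s{\left(I \right)} = 5 \cdot 0 = 0$)
$s{\left(j{\left(B,-3 \right)} \right)} - 2594 = 0 - 2594 = -2594$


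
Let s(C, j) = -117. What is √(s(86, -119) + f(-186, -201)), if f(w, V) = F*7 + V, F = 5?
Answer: I*√283 ≈ 16.823*I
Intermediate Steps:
f(w, V) = 35 + V (f(w, V) = 5*7 + V = 35 + V)
√(s(86, -119) + f(-186, -201)) = √(-117 + (35 - 201)) = √(-117 - 166) = √(-283) = I*√283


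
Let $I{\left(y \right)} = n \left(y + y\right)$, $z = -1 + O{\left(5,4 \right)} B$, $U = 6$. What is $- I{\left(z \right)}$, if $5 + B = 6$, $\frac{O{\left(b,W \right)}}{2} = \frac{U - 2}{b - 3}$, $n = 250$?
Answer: $-1500$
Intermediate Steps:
$O{\left(b,W \right)} = \frac{8}{-3 + b}$ ($O{\left(b,W \right)} = 2 \frac{6 - 2}{b - 3} = 2 \frac{4}{-3 + b} = \frac{8}{-3 + b}$)
$B = 1$ ($B = -5 + 6 = 1$)
$z = 3$ ($z = -1 + \frac{8}{-3 + 5} \cdot 1 = -1 + \frac{8}{2} \cdot 1 = -1 + 8 \cdot \frac{1}{2} \cdot 1 = -1 + 4 \cdot 1 = -1 + 4 = 3$)
$I{\left(y \right)} = 500 y$ ($I{\left(y \right)} = 250 \left(y + y\right) = 250 \cdot 2 y = 500 y$)
$- I{\left(z \right)} = - 500 \cdot 3 = \left(-1\right) 1500 = -1500$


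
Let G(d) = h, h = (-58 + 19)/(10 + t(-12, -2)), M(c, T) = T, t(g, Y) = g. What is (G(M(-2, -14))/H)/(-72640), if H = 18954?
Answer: -1/70606080 ≈ -1.4163e-8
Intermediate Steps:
h = 39/2 (h = (-58 + 19)/(10 - 12) = -39/(-2) = -39*(-1/2) = 39/2 ≈ 19.500)
G(d) = 39/2
(G(M(-2, -14))/H)/(-72640) = ((39/2)/18954)/(-72640) = ((39/2)*(1/18954))*(-1/72640) = (1/972)*(-1/72640) = -1/70606080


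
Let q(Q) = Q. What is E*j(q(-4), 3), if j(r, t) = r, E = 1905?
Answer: -7620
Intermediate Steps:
E*j(q(-4), 3) = 1905*(-4) = -7620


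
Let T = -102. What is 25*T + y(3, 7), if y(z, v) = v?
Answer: -2543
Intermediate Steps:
25*T + y(3, 7) = 25*(-102) + 7 = -2550 + 7 = -2543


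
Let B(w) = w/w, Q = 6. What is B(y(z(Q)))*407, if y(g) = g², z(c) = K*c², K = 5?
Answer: 407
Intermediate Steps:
z(c) = 5*c²
B(w) = 1
B(y(z(Q)))*407 = 1*407 = 407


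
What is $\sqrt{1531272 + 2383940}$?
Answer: $2 \sqrt{978803} \approx 1978.7$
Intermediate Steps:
$\sqrt{1531272 + 2383940} = \sqrt{3915212} = 2 \sqrt{978803}$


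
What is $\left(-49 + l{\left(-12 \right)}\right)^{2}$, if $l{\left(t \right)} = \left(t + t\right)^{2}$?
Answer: $277729$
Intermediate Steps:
$l{\left(t \right)} = 4 t^{2}$ ($l{\left(t \right)} = \left(2 t\right)^{2} = 4 t^{2}$)
$\left(-49 + l{\left(-12 \right)}\right)^{2} = \left(-49 + 4 \left(-12\right)^{2}\right)^{2} = \left(-49 + 4 \cdot 144\right)^{2} = \left(-49 + 576\right)^{2} = 527^{2} = 277729$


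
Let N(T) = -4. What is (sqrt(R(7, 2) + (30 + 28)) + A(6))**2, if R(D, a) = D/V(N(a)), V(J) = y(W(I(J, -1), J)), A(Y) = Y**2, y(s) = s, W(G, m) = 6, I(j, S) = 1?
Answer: (216 + sqrt(2130))**2/36 ≈ 1909.0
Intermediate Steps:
V(J) = 6
R(D, a) = D/6
(sqrt(R(7, 2) + (30 + 28)) + A(6))**2 = (sqrt((1/6)*7 + (30 + 28)) + 6**2)**2 = (sqrt(7/6 + 58) + 36)**2 = (sqrt(355/6) + 36)**2 = (sqrt(2130)/6 + 36)**2 = (36 + sqrt(2130)/6)**2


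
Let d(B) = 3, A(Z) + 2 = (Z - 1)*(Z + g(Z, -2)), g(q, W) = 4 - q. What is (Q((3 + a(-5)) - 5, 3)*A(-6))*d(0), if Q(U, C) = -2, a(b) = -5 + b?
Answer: 180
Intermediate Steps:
A(Z) = -6 + 4*Z (A(Z) = -2 + (Z - 1)*(Z + (4 - Z)) = -2 + (-1 + Z)*4 = -2 + (-4 + 4*Z) = -6 + 4*Z)
(Q((3 + a(-5)) - 5, 3)*A(-6))*d(0) = -2*(-6 + 4*(-6))*3 = -2*(-6 - 24)*3 = -2*(-30)*3 = 60*3 = 180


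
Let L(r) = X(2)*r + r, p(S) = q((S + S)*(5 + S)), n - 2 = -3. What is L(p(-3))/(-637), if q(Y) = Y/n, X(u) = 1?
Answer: -24/637 ≈ -0.037677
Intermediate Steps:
n = -1 (n = 2 - 3 = -1)
q(Y) = -Y (q(Y) = Y/(-1) = Y*(-1) = -Y)
p(S) = -2*S*(5 + S) (p(S) = -(S + S)*(5 + S) = -2*S*(5 + S))
L(r) = 2*r (L(r) = 1*r + r = r + r = 2*r)
L(p(-3))/(-637) = (2*(-2*(-3)*(5 - 3)))/(-637) = (2*(-2*(-3)*2))*(-1/637) = (2*12)*(-1/637) = 24*(-1/637) = -24/637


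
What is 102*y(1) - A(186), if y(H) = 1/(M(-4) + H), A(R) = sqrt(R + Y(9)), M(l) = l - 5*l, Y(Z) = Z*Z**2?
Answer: 6 - sqrt(915) ≈ -24.249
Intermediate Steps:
Y(Z) = Z**3
M(l) = -4*l
A(R) = sqrt(729 + R) (A(R) = sqrt(R + 9**3) = sqrt(R + 729) = sqrt(729 + R))
y(H) = 1/(16 + H) (y(H) = 1/(-4*(-4) + H) = 1/(16 + H))
102*y(1) - A(186) = 102/(16 + 1) - sqrt(729 + 186) = 102/17 - sqrt(915) = 102*(1/17) - sqrt(915) = 6 - sqrt(915)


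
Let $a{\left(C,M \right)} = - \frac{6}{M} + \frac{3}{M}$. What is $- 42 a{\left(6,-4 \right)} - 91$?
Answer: $- \frac{245}{2} \approx -122.5$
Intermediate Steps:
$a{\left(C,M \right)} = - \frac{3}{M}$
$- 42 a{\left(6,-4 \right)} - 91 = - 42 \left(- \frac{3}{-4}\right) - 91 = - 42 \left(\left(-3\right) \left(- \frac{1}{4}\right)\right) - 91 = \left(-42\right) \frac{3}{4} - 91 = - \frac{63}{2} - 91 = - \frac{245}{2}$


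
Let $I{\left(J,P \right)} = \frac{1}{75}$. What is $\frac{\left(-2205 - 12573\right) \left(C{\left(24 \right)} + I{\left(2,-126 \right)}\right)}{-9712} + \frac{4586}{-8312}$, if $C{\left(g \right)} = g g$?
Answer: $\frac{110484228907}{126134600} \approx 875.92$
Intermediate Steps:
$C{\left(g \right)} = g^{2}$
$I{\left(J,P \right)} = \frac{1}{75}$
$\frac{\left(-2205 - 12573\right) \left(C{\left(24 \right)} + I{\left(2,-126 \right)}\right)}{-9712} + \frac{4586}{-8312} = \frac{\left(-2205 - 12573\right) \left(24^{2} + \frac{1}{75}\right)}{-9712} + \frac{4586}{-8312} = - 14778 \left(576 + \frac{1}{75}\right) \left(- \frac{1}{9712}\right) + 4586 \left(- \frac{1}{8312}\right) = \left(-14778\right) \frac{43201}{75} \left(- \frac{1}{9712}\right) - \frac{2293}{4156} = \left(- \frac{212808126}{25}\right) \left(- \frac{1}{9712}\right) - \frac{2293}{4156} = \frac{106404063}{121400} - \frac{2293}{4156} = \frac{110484228907}{126134600}$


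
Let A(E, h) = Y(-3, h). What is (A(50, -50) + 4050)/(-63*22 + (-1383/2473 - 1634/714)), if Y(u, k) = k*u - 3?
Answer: -3705367617/1226159518 ≈ -3.0219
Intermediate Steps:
Y(u, k) = -3 + k*u
A(E, h) = -3 - 3*h (A(E, h) = -3 + h*(-3) = -3 - 3*h)
(A(50, -50) + 4050)/(-63*22 + (-1383/2473 - 1634/714)) = ((-3 - 3*(-50)) + 4050)/(-63*22 + (-1383/2473 - 1634/714)) = ((-3 + 150) + 4050)/(-1386 + (-1383*1/2473 - 1634*1/714)) = (147 + 4050)/(-1386 + (-1383/2473 - 817/357)) = 4197/(-1386 - 2514172/882861) = 4197/(-1226159518/882861) = 4197*(-882861/1226159518) = -3705367617/1226159518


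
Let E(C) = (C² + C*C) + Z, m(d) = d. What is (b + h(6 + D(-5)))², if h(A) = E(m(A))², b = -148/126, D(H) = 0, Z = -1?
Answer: 100811965081/3969 ≈ 2.5400e+7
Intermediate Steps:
E(C) = -1 + 2*C² (E(C) = (C² + C*C) - 1 = (C² + C²) - 1 = 2*C² - 1 = -1 + 2*C²)
b = -74/63 (b = -148*1/126 = -74/63 ≈ -1.1746)
h(A) = (-1 + 2*A²)²
(b + h(6 + D(-5)))² = (-74/63 + (-1 + 2*(6 + 0)²)²)² = (-74/63 + (-1 + 2*6²)²)² = (-74/63 + (-1 + 2*36)²)² = (-74/63 + (-1 + 72)²)² = (-74/63 + 71²)² = (-74/63 + 5041)² = (317509/63)² = 100811965081/3969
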